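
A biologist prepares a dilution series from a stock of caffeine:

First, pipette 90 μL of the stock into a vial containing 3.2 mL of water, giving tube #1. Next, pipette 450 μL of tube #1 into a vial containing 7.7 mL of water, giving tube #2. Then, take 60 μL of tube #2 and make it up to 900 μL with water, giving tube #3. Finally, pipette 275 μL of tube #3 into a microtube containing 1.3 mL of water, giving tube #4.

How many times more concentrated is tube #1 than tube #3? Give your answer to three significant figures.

272

Step 1: 90 μL + 3.2 mL = 3290 μL total → factor 3290/90 = 36.556
Step 2: 450 μL + 7.7 mL = 8150 μL total → factor 8150/450 = 18.111
Step 3: 60 μL brought to 900 μL → factor 900/60 = 15
Dilution factor to tube #1 = 36.556; to tube #3 = 9930.9
[tube #1]/[tube #3] = (factor to tube #3)/(factor to tube #1) = 9930.9/36.556 = 272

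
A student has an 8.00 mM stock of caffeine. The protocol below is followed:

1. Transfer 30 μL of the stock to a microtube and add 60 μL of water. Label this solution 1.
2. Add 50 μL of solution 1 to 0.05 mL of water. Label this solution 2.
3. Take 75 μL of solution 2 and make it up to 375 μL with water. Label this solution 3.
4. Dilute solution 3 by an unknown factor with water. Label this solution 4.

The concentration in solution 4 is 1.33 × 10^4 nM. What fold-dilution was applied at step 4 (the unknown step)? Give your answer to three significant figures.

20.1-fold

Step 1: 30 μL + 60 μL = 90 μL total → factor 90/30 = 3
Step 2: 50 μL + 0.05 mL = 100 μL total → factor 100/50 = 2
Step 3: 75 μL brought to 375 μL → factor 375/75 = 5
Step 4: unknown factor x
Product of known-step factors = 30
Overall factor = 8.00 mM / (1.33 × 10^4 nM) = 601.5
x = 601.5 / 30 = 20.1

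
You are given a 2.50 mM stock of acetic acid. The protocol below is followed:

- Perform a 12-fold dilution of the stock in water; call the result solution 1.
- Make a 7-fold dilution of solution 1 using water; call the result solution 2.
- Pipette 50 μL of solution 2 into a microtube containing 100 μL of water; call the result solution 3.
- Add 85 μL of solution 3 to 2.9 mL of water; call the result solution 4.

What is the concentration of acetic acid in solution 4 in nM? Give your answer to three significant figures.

Step 1: 12-fold → factor 12
Step 2: 7-fold → factor 7
Step 3: 50 μL + 100 μL = 150 μL total → factor 150/50 = 3
Step 4: 85 μL + 2.9 mL = 2985 μL total → factor 2985/85 = 35.118
Overall dilution factor = 12 × 7 × 3 × 35.118 = 8849.6
Final = 2.50 mM / 8849.6 = 0.0002825 mM = 282 nM

282 nM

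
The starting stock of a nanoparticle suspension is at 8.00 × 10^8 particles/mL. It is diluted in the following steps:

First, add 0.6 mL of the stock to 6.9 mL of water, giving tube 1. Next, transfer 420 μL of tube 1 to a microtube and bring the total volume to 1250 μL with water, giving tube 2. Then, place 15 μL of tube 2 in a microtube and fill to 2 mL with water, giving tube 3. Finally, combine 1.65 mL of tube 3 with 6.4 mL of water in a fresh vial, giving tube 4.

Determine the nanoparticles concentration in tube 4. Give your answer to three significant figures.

Step 1: 0.6 mL + 6.9 mL = 7.5 mL total → factor 7.5/0.6 = 12.5
Step 2: 420 μL brought to 1250 μL → factor 1250/420 = 2.9762
Step 3: 15 μL brought to 2 mL → factor 2000/15 = 133.33
Step 4: 1.65 mL + 6.4 mL = 8.05 mL total → factor 8.05/1.65 = 4.8788
Overall dilution factor = 12.5 × 2.9762 × 133.33 × 4.8788 = 24200
Final = 8.00 × 10^8 particles/mL / 24200 = 3.31 × 10^4 particles/mL

3.31 × 10^4 particles/mL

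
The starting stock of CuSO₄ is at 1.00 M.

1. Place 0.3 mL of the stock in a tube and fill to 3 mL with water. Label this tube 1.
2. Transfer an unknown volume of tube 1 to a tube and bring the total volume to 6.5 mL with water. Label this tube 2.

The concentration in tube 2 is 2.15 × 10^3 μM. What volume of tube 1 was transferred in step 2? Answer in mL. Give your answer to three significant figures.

Step 1: 0.3 mL brought to 3 mL → factor 3/0.3 = 10
Step 2: v brought to 6.5 mL → factor = 6.5 mL/v
Product of known-step factors = 10
Overall factor = 1.00 M / (2.15 × 10^3 μM) = 465.12
Step-2 factor = 465.12 / 10 = 46.512
v = 6.5 mL / 46.512 = 0.140 mL

0.140 mL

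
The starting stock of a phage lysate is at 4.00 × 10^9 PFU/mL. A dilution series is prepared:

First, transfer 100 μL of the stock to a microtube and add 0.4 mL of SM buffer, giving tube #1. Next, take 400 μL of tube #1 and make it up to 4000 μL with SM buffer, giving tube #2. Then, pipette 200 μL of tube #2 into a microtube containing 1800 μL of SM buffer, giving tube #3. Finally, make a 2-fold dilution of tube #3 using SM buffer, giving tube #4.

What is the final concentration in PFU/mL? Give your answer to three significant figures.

Step 1: 100 μL + 0.4 mL = 500 μL total → factor 500/100 = 5
Step 2: 400 μL brought to 4000 μL → factor 4000/400 = 10
Step 3: 200 μL + 1800 μL = 2000 μL total → factor 2000/200 = 10
Step 4: 2-fold → factor 2
Overall dilution factor = 5 × 10 × 10 × 2 = 1000
Final = 4.00 × 10^9 PFU/mL / 1000 = 4.00 × 10^6 PFU/mL

4.00 × 10^6 PFU/mL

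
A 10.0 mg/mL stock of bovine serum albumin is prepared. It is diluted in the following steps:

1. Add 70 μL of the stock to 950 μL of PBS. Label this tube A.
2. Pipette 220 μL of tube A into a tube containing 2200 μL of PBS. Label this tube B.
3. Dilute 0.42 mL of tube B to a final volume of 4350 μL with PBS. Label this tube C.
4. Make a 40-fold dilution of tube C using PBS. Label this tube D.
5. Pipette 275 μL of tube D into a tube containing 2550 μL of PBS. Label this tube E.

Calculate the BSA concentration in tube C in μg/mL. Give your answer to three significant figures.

6.02 μg/mL

Step 1: 70 μL + 950 μL = 1020 μL total → factor 1020/70 = 14.571
Step 2: 220 μL + 2200 μL = 2420 μL total → factor 2420/220 = 11
Step 3: 0.42 mL brought to 4350 μL → factor 4.35/0.42 = 10.357
Dilution factor through tube C = 14.571 × 11 × 10.357 = 1660.1
[tube C] = 10.0 mg/mL / 1660.1 = 0.006024 mg/mL = 6.02 μg/mL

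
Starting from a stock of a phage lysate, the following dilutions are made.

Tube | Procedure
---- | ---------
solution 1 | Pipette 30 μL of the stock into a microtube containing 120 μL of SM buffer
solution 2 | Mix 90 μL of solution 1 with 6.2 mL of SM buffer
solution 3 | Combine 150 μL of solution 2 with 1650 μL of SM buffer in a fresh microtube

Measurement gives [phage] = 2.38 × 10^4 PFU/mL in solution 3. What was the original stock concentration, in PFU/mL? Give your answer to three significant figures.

9.98 × 10^7 PFU/mL

Step 1: 30 μL + 120 μL = 150 μL total → factor 150/30 = 5
Step 2: 90 μL + 6.2 mL = 6290 μL total → factor 6290/90 = 69.889
Step 3: 150 μL + 1650 μL = 1800 μL total → factor 1800/150 = 12
Overall dilution factor = 5 × 69.889 × 12 = 4193.3
Stock = 2.38 × 10^4 PFU/mL × 4193.3 = 9.98 × 10^7 PFU/mL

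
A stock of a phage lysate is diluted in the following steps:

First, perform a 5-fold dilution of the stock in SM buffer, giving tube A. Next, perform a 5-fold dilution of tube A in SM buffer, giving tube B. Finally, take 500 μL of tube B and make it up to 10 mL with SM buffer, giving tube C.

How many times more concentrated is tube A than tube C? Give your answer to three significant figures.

100

Step 1: 5-fold → factor 5
Step 2: 5-fold → factor 5
Step 3: 500 μL brought to 10 mL → factor 10000/500 = 20
Dilution factor to tube A = 5; to tube C = 500
[tube A]/[tube C] = (factor to tube C)/(factor to tube A) = 500/5 = 100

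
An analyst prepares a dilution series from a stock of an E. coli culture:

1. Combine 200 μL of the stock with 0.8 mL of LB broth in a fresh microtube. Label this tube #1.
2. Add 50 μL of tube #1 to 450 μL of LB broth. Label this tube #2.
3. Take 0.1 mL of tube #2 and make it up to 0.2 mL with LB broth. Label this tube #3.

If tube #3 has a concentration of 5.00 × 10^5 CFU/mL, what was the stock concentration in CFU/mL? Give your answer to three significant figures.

Step 1: 200 μL + 0.8 mL = 1000 μL total → factor 1000/200 = 5
Step 2: 50 μL + 450 μL = 500 μL total → factor 500/50 = 10
Step 3: 0.1 mL brought to 0.2 mL → factor 0.2/0.1 = 2
Overall dilution factor = 5 × 10 × 2 = 100
Stock = 5.00 × 10^5 CFU/mL × 100 = 5.00 × 10^7 CFU/mL

5.00 × 10^7 CFU/mL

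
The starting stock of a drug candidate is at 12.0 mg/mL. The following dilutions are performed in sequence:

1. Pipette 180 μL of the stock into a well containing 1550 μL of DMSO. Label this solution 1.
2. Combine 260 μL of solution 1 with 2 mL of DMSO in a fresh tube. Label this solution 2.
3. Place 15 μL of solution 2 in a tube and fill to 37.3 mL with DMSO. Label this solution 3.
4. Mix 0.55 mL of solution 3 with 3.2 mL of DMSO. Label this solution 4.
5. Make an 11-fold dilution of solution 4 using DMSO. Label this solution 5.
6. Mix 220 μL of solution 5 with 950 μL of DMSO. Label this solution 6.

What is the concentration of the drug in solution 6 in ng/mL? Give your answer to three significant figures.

Step 1: 180 μL + 1550 μL = 1730 μL total → factor 1730/180 = 9.6111
Step 2: 260 μL + 2 mL = 2260 μL total → factor 2260/260 = 8.6923
Step 3: 15 μL brought to 37.3 mL → factor 37300/15 = 2486.7
Step 4: 0.55 mL + 3.2 mL = 3.75 mL total → factor 3.75/0.55 = 6.8182
Step 5: 11-fold → factor 11
Step 6: 220 μL + 950 μL = 1170 μL total → factor 1170/220 = 5.3182
Overall dilution factor = 9.6111 × 8.6923 × 2486.7 × 6.8182 × 11 × 5.3182 = 8.2861 × 10^7
Final = 12.0 mg/mL / 8.2861 × 10^7 = 1.448 × 10^-7 mg/mL = 0.145 ng/mL

0.145 ng/mL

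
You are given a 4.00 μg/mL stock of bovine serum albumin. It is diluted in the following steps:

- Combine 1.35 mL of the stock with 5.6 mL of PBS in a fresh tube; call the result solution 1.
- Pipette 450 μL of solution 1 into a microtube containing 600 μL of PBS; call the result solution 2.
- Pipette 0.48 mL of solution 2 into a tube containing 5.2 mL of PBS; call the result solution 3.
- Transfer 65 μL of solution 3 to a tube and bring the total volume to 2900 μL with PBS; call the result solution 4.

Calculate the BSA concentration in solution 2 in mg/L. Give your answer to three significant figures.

Step 1: 1.35 mL + 5.6 mL = 6.95 mL total → factor 6.95/1.35 = 5.1481
Step 2: 450 μL + 600 μL = 1050 μL total → factor 1050/450 = 2.3333
Dilution factor through solution 2 = 5.1481 × 2.3333 = 12.012
[solution 2] = 4.00 μg/mL / 12.012 = 0.3330 μg/mL = 0.333 mg/L

0.333 mg/L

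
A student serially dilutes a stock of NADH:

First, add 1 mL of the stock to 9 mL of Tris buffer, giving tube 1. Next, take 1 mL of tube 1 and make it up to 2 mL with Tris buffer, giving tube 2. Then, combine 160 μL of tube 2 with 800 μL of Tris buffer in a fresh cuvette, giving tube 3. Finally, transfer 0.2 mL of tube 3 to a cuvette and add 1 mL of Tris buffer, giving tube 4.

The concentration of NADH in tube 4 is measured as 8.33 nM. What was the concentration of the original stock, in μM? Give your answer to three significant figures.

Step 1: 1 mL + 9 mL = 10 mL total → factor 10/1 = 10
Step 2: 1 mL brought to 2 mL → factor 2/1 = 2
Step 3: 160 μL + 800 μL = 960 μL total → factor 960/160 = 6
Step 4: 0.2 mL + 1 mL = 1.2 mL total → factor 1.2/0.2 = 6
Overall dilution factor = 10 × 2 × 6 × 6 = 720
Stock = 8.33 nM × 720 = 5998 nM = 6.00 μM

6.00 μM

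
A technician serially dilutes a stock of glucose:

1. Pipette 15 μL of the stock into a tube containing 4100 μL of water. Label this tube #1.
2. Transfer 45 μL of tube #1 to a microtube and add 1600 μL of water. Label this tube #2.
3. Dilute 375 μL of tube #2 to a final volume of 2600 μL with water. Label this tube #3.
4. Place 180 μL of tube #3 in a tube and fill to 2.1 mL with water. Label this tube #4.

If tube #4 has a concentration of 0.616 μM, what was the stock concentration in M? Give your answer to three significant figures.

Step 1: 15 μL + 4100 μL = 4115 μL total → factor 4115/15 = 274.33
Step 2: 45 μL + 1600 μL = 1645 μL total → factor 1645/45 = 36.556
Step 3: 375 μL brought to 2600 μL → factor 2600/375 = 6.9333
Step 4: 180 μL brought to 2.1 mL → factor 2100/180 = 11.667
Overall dilution factor = 274.33 × 36.556 × 6.9333 × 11.667 = 8.1119 × 10^5
Stock = 0.616 μM × 8.1119 × 10^5 = 4.997 × 10^5 μM = 0.500 M

0.500 M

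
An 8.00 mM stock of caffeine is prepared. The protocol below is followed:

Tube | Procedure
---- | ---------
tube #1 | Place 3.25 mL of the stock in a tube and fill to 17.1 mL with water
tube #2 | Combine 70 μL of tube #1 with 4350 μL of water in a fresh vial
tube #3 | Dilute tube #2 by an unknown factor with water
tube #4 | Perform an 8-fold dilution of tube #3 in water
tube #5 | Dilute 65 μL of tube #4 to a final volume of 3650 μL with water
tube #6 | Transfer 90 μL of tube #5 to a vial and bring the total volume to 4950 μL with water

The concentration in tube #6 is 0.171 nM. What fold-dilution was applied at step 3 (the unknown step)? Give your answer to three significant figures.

5.70-fold

Step 1: 3.25 mL brought to 17.1 mL → factor 17.1/3.25 = 5.2615
Step 2: 70 μL + 4350 μL = 4420 μL total → factor 4420/70 = 63.143
Step 3: unknown factor x
Step 4: 8-fold → factor 8
Step 5: 65 μL brought to 3650 μL → factor 3650/65 = 56.154
Step 6: 90 μL brought to 4950 μL → factor 4950/90 = 55
Product of known-step factors = 8.2086 × 10^6
Overall factor = 8.00 mM / (0.171 nM) = 4.6784 × 10^7
x = 4.6784 × 10^7 / 8.2086 × 10^6 = 5.70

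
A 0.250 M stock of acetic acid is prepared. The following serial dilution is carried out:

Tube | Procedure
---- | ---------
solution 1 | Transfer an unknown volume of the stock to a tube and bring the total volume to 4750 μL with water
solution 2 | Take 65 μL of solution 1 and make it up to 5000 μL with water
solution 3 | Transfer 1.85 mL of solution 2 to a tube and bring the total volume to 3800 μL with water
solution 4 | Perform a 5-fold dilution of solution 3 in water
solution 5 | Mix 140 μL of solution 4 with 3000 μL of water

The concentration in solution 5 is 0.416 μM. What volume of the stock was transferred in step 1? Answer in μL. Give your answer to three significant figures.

Step 1: v brought to 4750 μL → factor = 4750 μL/v
Step 2: 65 μL brought to 5000 μL → factor 5000/65 = 76.923
Step 3: 1.85 mL brought to 3800 μL → factor 3.8/1.85 = 2.0541
Step 4: 5-fold → factor 5
Step 5: 140 μL + 3000 μL = 3140 μL total → factor 3140/140 = 22.429
Product of known-step factors = 17719
Overall factor = 0.250 M / (0.416 μM) = 6.0096 × 10^5
Step-1 factor = 6.0096 × 10^5 / 17719 = 33.916
v = 4750 μL / 33.916 = 140 μL

140 μL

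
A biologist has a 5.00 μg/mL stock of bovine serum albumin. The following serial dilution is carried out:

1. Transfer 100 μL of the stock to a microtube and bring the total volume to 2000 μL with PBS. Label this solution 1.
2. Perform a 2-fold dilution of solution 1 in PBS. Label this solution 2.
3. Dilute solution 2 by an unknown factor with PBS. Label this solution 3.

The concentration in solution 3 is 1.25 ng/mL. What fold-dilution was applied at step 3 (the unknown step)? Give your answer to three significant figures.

100-fold

Step 1: 100 μL brought to 2000 μL → factor 2000/100 = 20
Step 2: 2-fold → factor 2
Step 3: unknown factor x
Product of known-step factors = 40
Overall factor = 5.00 μg/mL / (1.25 ng/mL) = 4000
x = 4000 / 40 = 100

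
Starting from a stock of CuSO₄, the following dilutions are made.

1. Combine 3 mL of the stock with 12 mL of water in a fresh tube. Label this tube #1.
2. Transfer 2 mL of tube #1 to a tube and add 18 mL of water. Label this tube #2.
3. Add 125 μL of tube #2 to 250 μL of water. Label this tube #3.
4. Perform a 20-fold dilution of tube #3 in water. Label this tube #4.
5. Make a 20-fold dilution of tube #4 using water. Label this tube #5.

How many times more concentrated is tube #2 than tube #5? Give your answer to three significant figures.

1.20 × 10^3

Step 1: 3 mL + 12 mL = 15 mL total → factor 15/3 = 5
Step 2: 2 mL + 18 mL = 20 mL total → factor 20/2 = 10
Step 3: 125 μL + 250 μL = 375 μL total → factor 375/125 = 3
Step 4: 20-fold → factor 20
Step 5: 20-fold → factor 20
Dilution factor to tube #2 = 50; to tube #5 = 60000
[tube #2]/[tube #5] = (factor to tube #5)/(factor to tube #2) = 60000/50 = 1.20 × 10^3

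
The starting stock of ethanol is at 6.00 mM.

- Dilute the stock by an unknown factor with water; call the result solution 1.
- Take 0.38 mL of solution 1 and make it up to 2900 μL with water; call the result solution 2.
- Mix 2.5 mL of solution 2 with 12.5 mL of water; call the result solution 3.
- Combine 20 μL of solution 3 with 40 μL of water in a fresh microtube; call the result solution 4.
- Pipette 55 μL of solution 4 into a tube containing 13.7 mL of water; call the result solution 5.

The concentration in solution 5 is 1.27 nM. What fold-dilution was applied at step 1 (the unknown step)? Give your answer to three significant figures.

138-fold

Step 1: unknown factor x
Step 2: 0.38 mL brought to 2900 μL → factor 2.9/0.38 = 7.6316
Step 3: 2.5 mL + 12.5 mL = 15 mL total → factor 15/2.5 = 6
Step 4: 20 μL + 40 μL = 60 μL total → factor 60/20 = 3
Step 5: 55 μL + 13.7 mL = 13755 μL total → factor 13755/55 = 250.09
Product of known-step factors = 34355
Overall factor = 6.00 mM / (1.27 nM) = 4.7244 × 10^6
x = 4.7244 × 10^6 / 34355 = 138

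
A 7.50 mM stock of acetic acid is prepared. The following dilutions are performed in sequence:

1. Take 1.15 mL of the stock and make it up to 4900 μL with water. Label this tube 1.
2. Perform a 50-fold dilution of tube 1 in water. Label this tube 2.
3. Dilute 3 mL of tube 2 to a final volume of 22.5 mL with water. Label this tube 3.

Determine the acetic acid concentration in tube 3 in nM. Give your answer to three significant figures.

Step 1: 1.15 mL brought to 4900 μL → factor 4.9/1.15 = 4.2609
Step 2: 50-fold → factor 50
Step 3: 3 mL brought to 22.5 mL → factor 22.5/3 = 7.5
Overall dilution factor = 4.2609 × 50 × 7.5 = 1597.8
Final = 7.50 mM / 1597.8 = 0.004694 mM = 4.69 × 10^3 nM

4.69 × 10^3 nM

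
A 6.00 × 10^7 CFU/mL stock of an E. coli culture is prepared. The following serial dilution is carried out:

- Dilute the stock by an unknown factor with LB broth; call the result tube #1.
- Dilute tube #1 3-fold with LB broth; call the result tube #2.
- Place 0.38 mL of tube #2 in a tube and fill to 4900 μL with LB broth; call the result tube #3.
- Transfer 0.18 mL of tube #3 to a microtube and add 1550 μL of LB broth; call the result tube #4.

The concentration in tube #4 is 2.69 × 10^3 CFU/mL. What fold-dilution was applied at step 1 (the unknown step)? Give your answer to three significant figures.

60.0-fold

Step 1: unknown factor x
Step 2: 3-fold → factor 3
Step 3: 0.38 mL brought to 4900 μL → factor 4.9/0.38 = 12.895
Step 4: 0.18 mL + 1550 μL = 1.73 mL total → factor 1.73/0.18 = 9.6111
Product of known-step factors = 371.8
Overall factor = 6.00 × 10^7 CFU/mL / (2.69 × 10^3 CFU/mL) = 22305
x = 22305 / 371.8 = 60.0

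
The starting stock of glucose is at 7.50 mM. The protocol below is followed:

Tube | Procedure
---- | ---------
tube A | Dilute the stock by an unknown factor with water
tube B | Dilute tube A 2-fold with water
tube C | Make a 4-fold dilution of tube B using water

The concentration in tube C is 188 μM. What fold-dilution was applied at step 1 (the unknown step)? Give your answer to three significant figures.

Step 1: unknown factor x
Step 2: 2-fold → factor 2
Step 3: 4-fold → factor 4
Product of known-step factors = 8
Overall factor = 7.50 mM / (188 μM) = 39.894
x = 39.894 / 8 = 4.99

4.99-fold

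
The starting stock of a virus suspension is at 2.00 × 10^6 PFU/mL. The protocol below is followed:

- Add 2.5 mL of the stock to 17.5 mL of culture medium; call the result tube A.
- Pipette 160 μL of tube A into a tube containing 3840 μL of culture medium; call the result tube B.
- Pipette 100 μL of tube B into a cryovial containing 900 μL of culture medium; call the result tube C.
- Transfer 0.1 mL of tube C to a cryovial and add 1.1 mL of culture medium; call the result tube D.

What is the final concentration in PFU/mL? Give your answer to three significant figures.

Step 1: 2.5 mL + 17.5 mL = 20 mL total → factor 20/2.5 = 8
Step 2: 160 μL + 3840 μL = 4000 μL total → factor 4000/160 = 25
Step 3: 100 μL + 900 μL = 1000 μL total → factor 1000/100 = 10
Step 4: 0.1 mL + 1.1 mL = 1.2 mL total → factor 1.2/0.1 = 12
Overall dilution factor = 8 × 25 × 10 × 12 = 24000
Final = 2.00 × 10^6 PFU/mL / 24000 = 83.3 PFU/mL

83.3 PFU/mL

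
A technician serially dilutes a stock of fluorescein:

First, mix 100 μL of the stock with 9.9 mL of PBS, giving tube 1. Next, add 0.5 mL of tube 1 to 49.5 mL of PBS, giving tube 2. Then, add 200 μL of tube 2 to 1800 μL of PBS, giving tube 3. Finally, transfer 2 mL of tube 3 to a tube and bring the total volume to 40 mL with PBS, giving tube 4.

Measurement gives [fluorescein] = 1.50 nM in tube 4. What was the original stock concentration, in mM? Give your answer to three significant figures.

Step 1: 100 μL + 9.9 mL = 10000 μL total → factor 10000/100 = 100
Step 2: 0.5 mL + 49.5 mL = 50 mL total → factor 50/0.5 = 100
Step 3: 200 μL + 1800 μL = 2000 μL total → factor 2000/200 = 10
Step 4: 2 mL brought to 40 mL → factor 40/2 = 20
Overall dilution factor = 100 × 100 × 10 × 20 = 2 × 10^6
Stock = 1.50 nM × 2 × 10^6 = 3.000 × 10^6 nM = 3.00 mM

3.00 mM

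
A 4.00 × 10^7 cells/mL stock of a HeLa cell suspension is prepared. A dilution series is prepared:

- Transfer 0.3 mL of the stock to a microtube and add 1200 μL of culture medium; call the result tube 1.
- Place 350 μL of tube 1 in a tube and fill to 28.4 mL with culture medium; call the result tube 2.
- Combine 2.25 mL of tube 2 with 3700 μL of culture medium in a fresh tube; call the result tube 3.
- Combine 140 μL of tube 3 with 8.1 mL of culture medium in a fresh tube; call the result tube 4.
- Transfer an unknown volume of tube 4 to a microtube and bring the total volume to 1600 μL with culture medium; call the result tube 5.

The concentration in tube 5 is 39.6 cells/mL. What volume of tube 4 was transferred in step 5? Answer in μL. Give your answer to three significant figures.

100 μL

Step 1: 0.3 mL + 1200 μL = 1.5 mL total → factor 1.5/0.3 = 5
Step 2: 350 μL brought to 28.4 mL → factor 28400/350 = 81.143
Step 3: 2.25 mL + 3700 μL = 5.95 mL total → factor 5.95/2.25 = 2.6444
Step 4: 140 μL + 8.1 mL = 8240 μL total → factor 8240/140 = 58.857
Step 5: v brought to 1600 μL → factor = 1600 μL/v
Product of known-step factors = 63147
Overall factor = 4.00 × 10^7 cells/mL / (39.6 cells/mL) = 1.0101 × 10^6
Step-5 factor = 1.0101 × 10^6 / 63147 = 15.996
v = 1600 μL / 15.996 = 100 μL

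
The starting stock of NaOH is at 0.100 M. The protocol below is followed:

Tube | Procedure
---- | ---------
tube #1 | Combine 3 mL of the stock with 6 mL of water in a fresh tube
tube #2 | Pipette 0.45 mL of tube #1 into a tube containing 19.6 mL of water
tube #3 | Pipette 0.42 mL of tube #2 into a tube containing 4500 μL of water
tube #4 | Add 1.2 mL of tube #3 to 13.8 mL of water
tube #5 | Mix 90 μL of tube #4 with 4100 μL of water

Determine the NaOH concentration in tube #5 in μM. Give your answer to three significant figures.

Step 1: 3 mL + 6 mL = 9 mL total → factor 9/3 = 3
Step 2: 0.45 mL + 19.6 mL = 20.05 mL total → factor 20.05/0.45 = 44.556
Step 3: 0.42 mL + 4500 μL = 4.92 mL total → factor 4.92/0.42 = 11.714
Step 4: 1.2 mL + 13.8 mL = 15 mL total → factor 15/1.2 = 12.5
Step 5: 90 μL + 4100 μL = 4190 μL total → factor 4190/90 = 46.556
Overall dilution factor = 3 × 44.556 × 11.714 × 12.5 × 46.556 = 9.1121 × 10^5
Final = 0.100 M / 9.1121 × 10^5 = 1.097 × 10^-7 M = 0.110 μM

0.110 μM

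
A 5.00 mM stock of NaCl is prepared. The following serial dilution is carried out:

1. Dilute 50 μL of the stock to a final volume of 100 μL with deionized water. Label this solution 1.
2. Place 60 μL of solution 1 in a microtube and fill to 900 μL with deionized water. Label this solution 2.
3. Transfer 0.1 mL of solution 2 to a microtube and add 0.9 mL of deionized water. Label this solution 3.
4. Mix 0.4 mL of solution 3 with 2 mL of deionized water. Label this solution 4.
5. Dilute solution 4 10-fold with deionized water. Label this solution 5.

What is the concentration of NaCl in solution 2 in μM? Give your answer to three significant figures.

Step 1: 50 μL brought to 100 μL → factor 100/50 = 2
Step 2: 60 μL brought to 900 μL → factor 900/60 = 15
Dilution factor through solution 2 = 2 × 15 = 30
[solution 2] = 5.00 mM / 30 = 0.1667 mM = 167 μM

167 μM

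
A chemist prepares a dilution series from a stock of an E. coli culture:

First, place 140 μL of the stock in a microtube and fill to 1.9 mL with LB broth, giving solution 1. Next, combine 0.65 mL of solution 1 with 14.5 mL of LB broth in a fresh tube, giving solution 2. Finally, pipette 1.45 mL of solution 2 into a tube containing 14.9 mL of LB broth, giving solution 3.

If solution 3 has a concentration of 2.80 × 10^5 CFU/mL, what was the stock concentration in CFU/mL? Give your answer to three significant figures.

9.99 × 10^8 CFU/mL

Step 1: 140 μL brought to 1.9 mL → factor 1900/140 = 13.571
Step 2: 0.65 mL + 14.5 mL = 15.15 mL total → factor 15.15/0.65 = 23.308
Step 3: 1.45 mL + 14.9 mL = 16.35 mL total → factor 16.35/1.45 = 11.276
Overall dilution factor = 13.571 × 23.308 × 11.276 = 3566.8
Stock = 2.80 × 10^5 CFU/mL × 3566.8 = 9.99 × 10^8 CFU/mL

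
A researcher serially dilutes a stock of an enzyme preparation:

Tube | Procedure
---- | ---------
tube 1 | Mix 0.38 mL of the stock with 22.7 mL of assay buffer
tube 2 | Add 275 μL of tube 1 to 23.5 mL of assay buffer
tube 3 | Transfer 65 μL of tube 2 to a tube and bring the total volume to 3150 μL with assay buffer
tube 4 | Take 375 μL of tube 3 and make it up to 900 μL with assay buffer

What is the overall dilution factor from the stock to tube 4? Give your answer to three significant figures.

Step 1: 0.38 mL + 22.7 mL = 23.08 mL total → factor 23.08/0.38 = 60.737
Step 2: 275 μL + 23.5 mL = 23775 μL total → factor 23775/275 = 86.455
Step 3: 65 μL brought to 3150 μL → factor 3150/65 = 48.462
Step 4: 375 μL brought to 900 μL → factor 900/375 = 2.4
Overall dilution factor = 60.737 × 86.455 × 48.462 × 2.4 = 6.1073 × 10^5

6.11 × 10^5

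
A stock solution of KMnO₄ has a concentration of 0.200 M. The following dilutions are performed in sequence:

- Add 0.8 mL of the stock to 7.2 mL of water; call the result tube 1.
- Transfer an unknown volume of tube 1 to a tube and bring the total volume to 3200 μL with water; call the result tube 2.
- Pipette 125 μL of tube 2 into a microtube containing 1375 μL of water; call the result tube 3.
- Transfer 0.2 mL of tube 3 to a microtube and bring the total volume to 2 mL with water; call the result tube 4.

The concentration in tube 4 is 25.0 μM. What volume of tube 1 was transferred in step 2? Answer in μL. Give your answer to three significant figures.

480 μL

Step 1: 0.8 mL + 7.2 mL = 8 mL total → factor 8/0.8 = 10
Step 2: v brought to 3200 μL → factor = 3200 μL/v
Step 3: 125 μL + 1375 μL = 1500 μL total → factor 1500/125 = 12
Step 4: 0.2 mL brought to 2 mL → factor 2/0.2 = 10
Product of known-step factors = 1200
Overall factor = 0.200 M / (25.0 μM) = 8000
Step-2 factor = 8000 / 1200 = 6.6667
v = 3200 μL / 6.6667 = 480 μL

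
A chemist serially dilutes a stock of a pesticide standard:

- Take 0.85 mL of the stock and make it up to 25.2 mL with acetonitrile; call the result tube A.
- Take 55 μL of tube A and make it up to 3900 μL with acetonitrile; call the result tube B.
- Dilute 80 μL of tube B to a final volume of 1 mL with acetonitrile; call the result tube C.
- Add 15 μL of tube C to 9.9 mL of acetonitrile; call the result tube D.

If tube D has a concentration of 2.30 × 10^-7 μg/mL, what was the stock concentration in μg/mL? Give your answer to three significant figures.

Step 1: 0.85 mL brought to 25.2 mL → factor 25.2/0.85 = 29.647
Step 2: 55 μL brought to 3900 μL → factor 3900/55 = 70.909
Step 3: 80 μL brought to 1 mL → factor 1000/80 = 12.5
Step 4: 15 μL + 9.9 mL = 9915 μL total → factor 9915/15 = 661
Overall dilution factor = 29.647 × 70.909 × 12.5 × 661 = 1.737 × 10^7
Stock = 2.30 × 10^-7 μg/mL × 1.737 × 10^7 = 4.00 μg/mL

4.00 μg/mL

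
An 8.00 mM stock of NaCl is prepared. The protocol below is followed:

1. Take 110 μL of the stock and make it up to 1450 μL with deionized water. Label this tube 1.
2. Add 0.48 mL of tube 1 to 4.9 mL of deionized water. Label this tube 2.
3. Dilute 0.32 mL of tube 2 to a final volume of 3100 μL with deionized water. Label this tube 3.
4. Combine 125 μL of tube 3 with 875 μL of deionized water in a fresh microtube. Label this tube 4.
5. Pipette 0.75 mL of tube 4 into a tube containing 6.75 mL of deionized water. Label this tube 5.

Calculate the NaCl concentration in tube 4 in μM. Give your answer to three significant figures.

Step 1: 110 μL brought to 1450 μL → factor 1450/110 = 13.182
Step 2: 0.48 mL + 4.9 mL = 5.38 mL total → factor 5.38/0.48 = 11.208
Step 3: 0.32 mL brought to 3100 μL → factor 3.1/0.32 = 9.6875
Step 4: 125 μL + 875 μL = 1000 μL total → factor 1000/125 = 8
Dilution factor through tube 4 = 13.182 × 11.208 × 9.6875 × 8 = 11450
[tube 4] = 8.00 mM / 11450 = 0.0006987 mM = 0.699 μM

0.699 μM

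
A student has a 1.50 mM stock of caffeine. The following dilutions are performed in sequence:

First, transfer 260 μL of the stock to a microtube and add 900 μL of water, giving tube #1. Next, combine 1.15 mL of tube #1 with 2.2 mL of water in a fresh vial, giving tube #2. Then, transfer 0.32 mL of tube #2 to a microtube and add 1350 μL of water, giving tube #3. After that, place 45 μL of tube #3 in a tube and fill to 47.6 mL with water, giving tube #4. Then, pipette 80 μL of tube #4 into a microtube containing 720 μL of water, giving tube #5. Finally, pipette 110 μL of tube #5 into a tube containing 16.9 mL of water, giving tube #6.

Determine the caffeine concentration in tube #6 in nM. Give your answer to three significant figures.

0.0135 nM

Step 1: 260 μL + 900 μL = 1160 μL total → factor 1160/260 = 4.4615
Step 2: 1.15 mL + 2.2 mL = 3.35 mL total → factor 3.35/1.15 = 2.913
Step 3: 0.32 mL + 1350 μL = 1.67 mL total → factor 1.67/0.32 = 5.2188
Step 4: 45 μL brought to 47.6 mL → factor 47600/45 = 1057.8
Step 5: 80 μL + 720 μL = 800 μL total → factor 800/80 = 10
Step 6: 110 μL + 16.9 mL = 17010 μL total → factor 17010/110 = 154.64
Overall dilution factor = 4.4615 × 2.913 × 5.2188 × 1057.8 × 10 × 154.64 = 1.1094 × 10^8
Final = 1.50 mM / 1.1094 × 10^8 = 1.352 × 10^-8 mM = 0.0135 nM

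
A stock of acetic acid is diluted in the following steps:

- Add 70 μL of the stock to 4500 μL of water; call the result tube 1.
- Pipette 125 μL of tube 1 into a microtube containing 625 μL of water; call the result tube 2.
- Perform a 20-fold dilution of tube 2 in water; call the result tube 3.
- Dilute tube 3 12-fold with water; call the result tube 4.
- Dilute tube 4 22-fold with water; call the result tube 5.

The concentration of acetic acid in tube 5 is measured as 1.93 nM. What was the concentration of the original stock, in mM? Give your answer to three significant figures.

Step 1: 70 μL + 4500 μL = 4570 μL total → factor 4570/70 = 65.286
Step 2: 125 μL + 625 μL = 750 μL total → factor 750/125 = 6
Step 3: 20-fold → factor 20
Step 4: 12-fold → factor 12
Step 5: 22-fold → factor 22
Overall dilution factor = 65.286 × 6 × 20 × 12 × 22 = 2.0683 × 10^6
Stock = 1.93 nM × 2.0683 × 10^6 = 3.992 × 10^6 nM = 3.99 mM

3.99 mM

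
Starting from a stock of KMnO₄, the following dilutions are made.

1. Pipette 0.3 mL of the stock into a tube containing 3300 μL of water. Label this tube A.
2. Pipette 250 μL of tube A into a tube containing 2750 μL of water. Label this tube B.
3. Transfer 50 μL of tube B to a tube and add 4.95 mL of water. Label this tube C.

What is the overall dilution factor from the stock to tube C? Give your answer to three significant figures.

1.44 × 10^4

Step 1: 0.3 mL + 3300 μL = 3.6 mL total → factor 3.6/0.3 = 12
Step 2: 250 μL + 2750 μL = 3000 μL total → factor 3000/250 = 12
Step 3: 50 μL + 4.95 mL = 5000 μL total → factor 5000/50 = 100
Overall dilution factor = 12 × 12 × 100 = 14400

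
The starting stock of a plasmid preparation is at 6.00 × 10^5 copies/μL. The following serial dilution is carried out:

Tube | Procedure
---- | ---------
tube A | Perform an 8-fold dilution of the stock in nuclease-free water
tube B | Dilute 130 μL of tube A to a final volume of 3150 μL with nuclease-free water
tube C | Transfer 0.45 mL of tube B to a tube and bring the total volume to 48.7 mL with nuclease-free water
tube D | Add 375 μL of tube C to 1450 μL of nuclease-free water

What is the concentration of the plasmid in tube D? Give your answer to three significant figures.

Step 1: 8-fold → factor 8
Step 2: 130 μL brought to 3150 μL → factor 3150/130 = 24.231
Step 3: 0.45 mL brought to 48.7 mL → factor 48.7/0.45 = 108.22
Step 4: 375 μL + 1450 μL = 1825 μL total → factor 1825/375 = 4.8667
Overall dilution factor = 8 × 24.231 × 108.22 × 4.8667 = 1.021 × 10^5
Final = 6.00 × 10^5 copies/μL / 1.021 × 10^5 = 5.88 copies/μL

5.88 copies/μL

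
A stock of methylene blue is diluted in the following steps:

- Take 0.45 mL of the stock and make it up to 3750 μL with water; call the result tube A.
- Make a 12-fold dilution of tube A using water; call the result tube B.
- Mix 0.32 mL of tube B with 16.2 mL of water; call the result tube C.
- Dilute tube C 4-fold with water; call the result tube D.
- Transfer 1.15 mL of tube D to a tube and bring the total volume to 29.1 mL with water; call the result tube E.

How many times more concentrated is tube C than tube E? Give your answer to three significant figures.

Step 1: 0.45 mL brought to 3750 μL → factor 3.75/0.45 = 8.3333
Step 2: 12-fold → factor 12
Step 3: 0.32 mL + 16.2 mL = 16.52 mL total → factor 16.52/0.32 = 51.625
Step 4: 4-fold → factor 4
Step 5: 1.15 mL brought to 29.1 mL → factor 29.1/1.15 = 25.304
Dilution factor to tube C = 5162.5; to tube E = 5.2253 × 10^5
[tube C]/[tube E] = (factor to tube E)/(factor to tube C) = 5.2253 × 10^5/5162.5 = 101

101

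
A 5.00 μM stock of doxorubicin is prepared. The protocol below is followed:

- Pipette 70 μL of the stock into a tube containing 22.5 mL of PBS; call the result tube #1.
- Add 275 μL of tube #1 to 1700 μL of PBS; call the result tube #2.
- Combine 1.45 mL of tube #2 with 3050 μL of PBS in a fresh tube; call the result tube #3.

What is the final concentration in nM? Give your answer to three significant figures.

0.696 nM

Step 1: 70 μL + 22.5 mL = 22570 μL total → factor 22570/70 = 322.43
Step 2: 275 μL + 1700 μL = 1975 μL total → factor 1975/275 = 7.1818
Step 3: 1.45 mL + 3050 μL = 4.5 mL total → factor 4.5/1.45 = 3.1034
Overall dilution factor = 322.43 × 7.1818 × 3.1034 = 7186.4
Final = 5.00 μM / 7186.4 = 0.0006958 μM = 0.696 nM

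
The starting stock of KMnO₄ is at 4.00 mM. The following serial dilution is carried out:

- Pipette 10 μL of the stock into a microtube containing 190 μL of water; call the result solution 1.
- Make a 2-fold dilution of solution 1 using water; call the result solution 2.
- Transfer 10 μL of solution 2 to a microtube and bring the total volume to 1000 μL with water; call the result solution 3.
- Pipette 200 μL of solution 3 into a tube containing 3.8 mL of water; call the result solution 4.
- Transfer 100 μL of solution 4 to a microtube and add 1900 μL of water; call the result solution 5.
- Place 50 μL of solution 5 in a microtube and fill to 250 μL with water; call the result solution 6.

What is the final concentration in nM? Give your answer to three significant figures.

Step 1: 10 μL + 190 μL = 200 μL total → factor 200/10 = 20
Step 2: 2-fold → factor 2
Step 3: 10 μL brought to 1000 μL → factor 1000/10 = 100
Step 4: 200 μL + 3.8 mL = 4000 μL total → factor 4000/200 = 20
Step 5: 100 μL + 1900 μL = 2000 μL total → factor 2000/100 = 20
Step 6: 50 μL brought to 250 μL → factor 250/50 = 5
Overall dilution factor = 20 × 2 × 100 × 20 × 20 × 5 = 8 × 10^6
Final = 4.00 mM / 8 × 10^6 = 5.000 × 10^-7 mM = 0.500 nM

0.500 nM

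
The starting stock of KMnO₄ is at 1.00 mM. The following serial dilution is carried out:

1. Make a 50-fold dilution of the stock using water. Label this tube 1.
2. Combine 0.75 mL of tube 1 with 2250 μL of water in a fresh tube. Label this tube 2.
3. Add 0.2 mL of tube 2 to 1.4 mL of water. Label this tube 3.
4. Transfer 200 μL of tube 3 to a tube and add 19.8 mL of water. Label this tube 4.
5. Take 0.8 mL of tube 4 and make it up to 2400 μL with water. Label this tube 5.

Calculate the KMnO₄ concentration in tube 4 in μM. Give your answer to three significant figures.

0.00625 μM

Step 1: 50-fold → factor 50
Step 2: 0.75 mL + 2250 μL = 3 mL total → factor 3/0.75 = 4
Step 3: 0.2 mL + 1.4 mL = 1.6 mL total → factor 1.6/0.2 = 8
Step 4: 200 μL + 19.8 mL = 20000 μL total → factor 20000/200 = 100
Dilution factor through tube 4 = 50 × 4 × 8 × 100 = 1.6 × 10^5
[tube 4] = 1.00 mM / 1.6 × 10^5 = 6.250 × 10^-6 mM = 0.00625 μM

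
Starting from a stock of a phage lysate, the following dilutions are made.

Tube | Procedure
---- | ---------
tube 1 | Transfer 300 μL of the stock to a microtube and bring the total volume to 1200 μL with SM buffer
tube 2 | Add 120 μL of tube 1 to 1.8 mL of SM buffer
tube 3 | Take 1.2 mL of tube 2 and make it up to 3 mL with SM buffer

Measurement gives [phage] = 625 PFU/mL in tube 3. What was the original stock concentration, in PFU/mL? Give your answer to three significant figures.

1.00 × 10^5 PFU/mL

Step 1: 300 μL brought to 1200 μL → factor 1200/300 = 4
Step 2: 120 μL + 1.8 mL = 1920 μL total → factor 1920/120 = 16
Step 3: 1.2 mL brought to 3 mL → factor 3/1.2 = 2.5
Overall dilution factor = 4 × 16 × 2.5 = 160
Stock = 625 PFU/mL × 160 = 1.00 × 10^5 PFU/mL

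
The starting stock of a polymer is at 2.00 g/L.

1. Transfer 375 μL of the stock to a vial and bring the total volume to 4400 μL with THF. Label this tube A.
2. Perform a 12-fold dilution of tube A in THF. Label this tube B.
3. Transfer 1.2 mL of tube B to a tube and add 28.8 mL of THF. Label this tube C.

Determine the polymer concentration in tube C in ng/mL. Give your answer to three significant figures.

568 ng/mL

Step 1: 375 μL brought to 4400 μL → factor 4400/375 = 11.733
Step 2: 12-fold → factor 12
Step 3: 1.2 mL + 28.8 mL = 30 mL total → factor 30/1.2 = 25
Overall dilution factor = 11.733 × 12 × 25 = 3520
Final = 2.00 g/L / 3520 = 0.0005682 g/L = 568 ng/mL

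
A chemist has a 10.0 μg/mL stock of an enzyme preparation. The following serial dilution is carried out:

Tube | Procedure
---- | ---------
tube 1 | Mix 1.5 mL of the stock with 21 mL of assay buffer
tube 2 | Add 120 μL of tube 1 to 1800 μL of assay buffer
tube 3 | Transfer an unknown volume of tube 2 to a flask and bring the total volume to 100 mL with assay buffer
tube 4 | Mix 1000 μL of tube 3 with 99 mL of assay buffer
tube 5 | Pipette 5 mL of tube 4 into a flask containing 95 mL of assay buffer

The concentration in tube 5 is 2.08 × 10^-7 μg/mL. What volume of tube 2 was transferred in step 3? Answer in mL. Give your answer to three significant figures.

0.998 mL

Step 1: 1.5 mL + 21 mL = 22.5 mL total → factor 22.5/1.5 = 15
Step 2: 120 μL + 1800 μL = 1920 μL total → factor 1920/120 = 16
Step 3: v brought to 100 mL → factor = 100 mL/v
Step 4: 1000 μL + 99 mL = 1 × 10^5 μL total → factor 1 × 10^5/1000 = 100
Step 5: 5 mL + 95 mL = 100 mL total → factor 100/5 = 20
Product of known-step factors = 4.8 × 10^5
Overall factor = 10.0 μg/mL / (2.08 × 10^-7 μg/mL) = 4.8077 × 10^7
Step-3 factor = 4.8077 × 10^7 / 4.8 × 10^5 = 100.16
v = 100 mL / 100.16 = 0.998 mL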